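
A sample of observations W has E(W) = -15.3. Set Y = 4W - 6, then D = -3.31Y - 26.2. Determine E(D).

E(Y) = 4·(-15.3) + (-6) = -67.2.
E(D) = (-3.31)·(-67.2) + (-26.2) = 196.232.

E(D) = 196.232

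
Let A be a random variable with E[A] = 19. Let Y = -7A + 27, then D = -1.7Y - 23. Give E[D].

E[Y] = (-7)·19 + 27 = -106.
E[D] = (-1.7)·(-106) + (-23) = 157.2.

E[D] = 157.2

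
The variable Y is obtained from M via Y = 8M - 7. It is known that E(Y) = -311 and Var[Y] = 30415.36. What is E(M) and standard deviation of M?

E(M) = -38, standard deviation of M = 21.8

From Y = 8M - 7: E(Y) = a·E(M) + b, so E(M) = (E(Y) − b)/a = (-311 − (-7))/8 = -38.
standard deviation of Y = √30415.36 = 174.4.
standard deviation of Y = |a|·standard deviation of M, so standard deviation of M = 174.4/|8| = 21.8.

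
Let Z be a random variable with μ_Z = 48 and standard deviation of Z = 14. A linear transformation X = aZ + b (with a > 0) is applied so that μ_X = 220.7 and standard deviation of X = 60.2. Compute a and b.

a = 4.3, b = 14.3

standard deviation of X = a·standard deviation of Z (a > 0), so a = 60.2/14 = 4.3.
μ_X = a·μ_Z + b, so b = 220.7 − 4.3·48 = 14.3.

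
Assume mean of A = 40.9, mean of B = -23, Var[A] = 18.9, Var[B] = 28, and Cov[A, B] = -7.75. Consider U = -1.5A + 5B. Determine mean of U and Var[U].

mean of U = -176.35, Var[U] = 858.775

mean of U = (-1.5)·mean of A + 5·mean of B = (-1.5)·40.9 + 5·(-23) = -176.35.
Var[U] = a²·Var[A] + b²·Var[B] + 2ab·Cov[A, B] with a = -1.5, b = 5.
= (-1.5)²·18.9 + 5²·28 + 2·(-1.5)·5·(-7.75)
= 42.525 + 700 + 116.25 = 858.775.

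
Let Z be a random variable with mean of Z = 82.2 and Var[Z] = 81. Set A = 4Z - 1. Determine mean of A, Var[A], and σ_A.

A = 4Z - 1 is linear with a = 4, b = -1.
mean of A = a·mean of Z + b = 4·82.2 + (-1) = 327.8.
Var[A] = a²·Var[Z] = 4²·81 = 1296 (the additive constant -1 does not affect variance).
σ_Z = √81 = 9.
σ_A = |a|·σ_Z = |4|·9 = 36.

mean of A = 327.8, Var[A] = 1296, σ_A = 36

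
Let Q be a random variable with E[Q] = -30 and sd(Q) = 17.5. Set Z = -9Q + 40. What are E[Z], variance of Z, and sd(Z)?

Z = -9Q + 40 is linear with a = -9, b = 40.
E[Z] = a·E[Q] + b = (-9)·(-30) + 40 = 310.
variance of Q = 17.5² = 306.25.
variance of Z = a²·variance of Q = (-9)²·306.25 = 24806.25 (the additive constant 40 does not affect variance).
sd(Z) = |a|·sd(Q) = |-9|·17.5 = 157.5.

E[Z] = 310, variance of Z = 24806.25, sd(Z) = 157.5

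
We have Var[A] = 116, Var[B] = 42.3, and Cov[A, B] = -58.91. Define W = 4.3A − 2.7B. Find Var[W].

Var[W] = a²·Var[A] + b²·Var[B] + 2ab·Cov[A, B] with a = 4.3, b = -2.7.
= 4.3²·116 + (-2.7)²·42.3 + 2·4.3·(-2.7)·(-58.91)
= 2144.84 + 308.367 + 1367.8902 = 3821.0972.

Var[W] = 3821.0972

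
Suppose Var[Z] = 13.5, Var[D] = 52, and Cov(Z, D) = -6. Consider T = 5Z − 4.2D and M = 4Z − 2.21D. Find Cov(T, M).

Cov(T, M) = 919.764

By bilinearity, Cov(T, M) = ac·Var[Z] + bd·Var[D] + (ad+bc)·Cov(Z, D), with a=5, b=-4.2, c=4, d=-2.21.
ac·Var[Z] = 5·4·13.5 = 270
bd·Var[D] = (-4.2)·(-2.21)·52 = 482.664
(ad+bc)·Cov(Z, D) = (-27.85)·(-6) = 167.1
Cov(T, M) = 270 + 482.664 + 167.1 = 919.764.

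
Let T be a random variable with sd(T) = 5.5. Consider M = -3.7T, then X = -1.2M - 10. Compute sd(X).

sd(X) = 24.42

sd(M) = |-3.7|·5.5 = 20.35.
sd(X) = |-1.2|·20.35 = 24.42.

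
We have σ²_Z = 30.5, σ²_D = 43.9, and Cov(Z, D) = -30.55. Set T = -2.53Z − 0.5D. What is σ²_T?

σ²_T = a²·σ²_Z + b²·σ²_D + 2ab·Cov(Z, D) with a = -2.53, b = -0.5.
= (-2.53)²·30.5 + (-0.5)²·43.9 + 2·(-2.53)·(-0.5)·(-30.55)
= 195.22745 + 10.975 + (-77.2915) = 128.91095.

σ²_T = 128.91095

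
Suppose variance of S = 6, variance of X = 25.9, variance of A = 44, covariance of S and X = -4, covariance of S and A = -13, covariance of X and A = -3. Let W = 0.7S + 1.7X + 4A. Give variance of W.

variance of W = a²·variance of S + b²·variance of X + c²·variance of A + 2ab·covariance of S and X + 2ac·covariance of S and A + 2bc·covariance of X and A, with a = 0.7, b = 1.7, c = 4.
= 2.94 + 74.851 + 704 + (-9.52) + (-72.8) + (-40.8)
= 658.671.

variance of W = 658.671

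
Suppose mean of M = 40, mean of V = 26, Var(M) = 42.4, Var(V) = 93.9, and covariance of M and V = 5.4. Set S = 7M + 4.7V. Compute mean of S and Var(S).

mean of S = 7·mean of M + 4.7·mean of V = 7·40 + 4.7·26 = 402.2.
Var(S) = a²·Var(M) + b²·Var(V) + 2ab·covariance of M and V with a = 7, b = 4.7.
= 7²·42.4 + 4.7²·93.9 + 2·7·4.7·5.4
= 2077.6 + 2074.251 + 355.32 = 4507.171.

mean of S = 402.2, Var(S) = 4507.171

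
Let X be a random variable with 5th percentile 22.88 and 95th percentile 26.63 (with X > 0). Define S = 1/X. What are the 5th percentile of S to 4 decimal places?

1/X is decreasing on X > 0, so percentile order reverses: P_{5}(S) uses P_{95}(X) = 26.63.
P_{5}(S) = 1/26.63 ≈ 0.0376.

5th percentile of S = 0.0376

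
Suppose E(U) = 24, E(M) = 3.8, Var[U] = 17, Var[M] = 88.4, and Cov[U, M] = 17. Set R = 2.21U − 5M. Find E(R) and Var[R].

E(R) = 34.04, Var[R] = 1917.3297

E(R) = 2.21·E(U) + (-5)·E(M) = 2.21·24 + (-5)·3.8 = 34.04.
Var[R] = a²·Var[U] + b²·Var[M] + 2ab·Cov[U, M] with a = 2.21, b = -5.
= 2.21²·17 + (-5)²·88.4 + 2·2.21·(-5)·17
= 83.0297 + 2210 + (-375.7) = 1917.3297.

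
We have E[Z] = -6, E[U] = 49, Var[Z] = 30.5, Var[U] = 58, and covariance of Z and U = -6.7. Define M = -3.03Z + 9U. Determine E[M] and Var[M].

E[M] = (-3.03)·E[Z] + 9·E[U] = (-3.03)·(-6) + 9·49 = 459.18.
Var[M] = a²·Var[Z] + b²·Var[U] + 2ab·covariance of Z and U with a = -3.03, b = 9.
= (-3.03)²·30.5 + 9²·58 + 2·(-3.03)·9·(-6.7)
= 280.01745 + 4698 + 365.418 = 5343.43545.

E[M] = 459.18, Var[M] = 5343.43545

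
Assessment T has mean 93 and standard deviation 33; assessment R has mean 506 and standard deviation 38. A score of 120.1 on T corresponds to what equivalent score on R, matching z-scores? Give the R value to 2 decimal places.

z = (120.1 − 93)/33 ≈ 0.8212.
R = 506 + z·38 = 506 + (120.1 − 93)·38/33 ≈ 537.21.

R = 537.21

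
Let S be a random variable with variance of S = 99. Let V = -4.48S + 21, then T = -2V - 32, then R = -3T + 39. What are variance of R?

variance of V = (-4.48)²·99 = 1986.9696.
variance of T = (-2)²·1986.9696 = 7947.8784.
variance of R = (-3)²·7947.8784 = 71530.9056.

variance of R = 71530.9056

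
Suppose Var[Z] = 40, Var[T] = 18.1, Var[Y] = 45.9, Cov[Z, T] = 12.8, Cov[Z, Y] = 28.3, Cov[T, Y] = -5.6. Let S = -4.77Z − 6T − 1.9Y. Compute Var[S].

Var[S] = 2845.3728

Var[S] = a²·Var[Z] + b²·Var[T] + c²·Var[Y] + 2ab·Cov[Z, T] + 2ac·Cov[Z, Y] + 2bc·Cov[T, Y], with a = -4.77, b = -6, c = -1.9.
= 910.116 + 651.6 + 165.699 + 732.672 + 512.9658 + (-127.68)
= 2845.3728.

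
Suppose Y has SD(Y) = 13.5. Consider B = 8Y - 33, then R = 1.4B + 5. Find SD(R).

SD(R) = 151.2

SD(B) = |8|·13.5 = 108.
SD(R) = |1.4|·108 = 151.2.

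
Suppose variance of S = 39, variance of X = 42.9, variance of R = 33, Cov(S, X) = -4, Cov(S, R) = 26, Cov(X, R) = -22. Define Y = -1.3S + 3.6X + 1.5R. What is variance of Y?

variance of Y = a²·variance of S + b²·variance of X + c²·variance of R + 2ab·Cov(S, X) + 2ac·Cov(S, R) + 2bc·Cov(X, R), with a = -1.3, b = 3.6, c = 1.5.
= 65.91 + 555.984 + 74.25 + 37.44 + (-101.4) + (-237.6)
= 394.584.

variance of Y = 394.584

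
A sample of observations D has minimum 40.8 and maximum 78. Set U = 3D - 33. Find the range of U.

Range of D = 78 − 40.8 = 37.2.
Range(U) = |a|·Range(D) = |3|·37.2 = 111.6.

Range(U) = 111.6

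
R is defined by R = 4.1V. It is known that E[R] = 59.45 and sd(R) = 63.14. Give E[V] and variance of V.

E[V] = 14.5, variance of V = 237.16

From R = 4.1V: E[R] = a·E[V] + b, so E[V] = (E[R] − b)/a = (59.45 − 0)/4.1 = 14.5.
variance of R = 63.14² = 3986.6596.
variance of R = a²·variance of V, so variance of V = 3986.6596/4.1² = 237.16.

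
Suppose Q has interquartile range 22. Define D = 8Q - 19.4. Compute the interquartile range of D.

IQR(D) = 176

Under D = aQ + b, IQR(D) = |a|·IQR(Q) = |8|·22 = 176 (shifts cancel; spread scales by |a|).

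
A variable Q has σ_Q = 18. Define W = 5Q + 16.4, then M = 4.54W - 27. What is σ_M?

σ_M = 408.6

σ_W = |5|·18 = 90.
σ_M = |4.54|·90 = 408.6.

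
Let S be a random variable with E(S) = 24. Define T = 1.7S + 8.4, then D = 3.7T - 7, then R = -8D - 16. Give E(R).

E(R) = -1416.32

E(T) = 1.7·24 + 8.4 = 49.2.
E(D) = 3.7·49.2 + (-7) = 175.04.
E(R) = (-8)·175.04 + (-16) = -1416.32.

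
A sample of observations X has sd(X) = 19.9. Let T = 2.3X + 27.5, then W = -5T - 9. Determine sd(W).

sd(W) = 228.85

sd(T) = |2.3|·19.9 = 45.77.
sd(W) = |-5|·45.77 = 228.85.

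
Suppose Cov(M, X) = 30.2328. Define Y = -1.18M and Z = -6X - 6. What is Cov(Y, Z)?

Cov(Y, Z) = a·c·Cov(M, X) = (-1.18)·(-6)·30.2328 = 214.048224. Additive constants drop out.

Cov(Y, Z) = 214.048224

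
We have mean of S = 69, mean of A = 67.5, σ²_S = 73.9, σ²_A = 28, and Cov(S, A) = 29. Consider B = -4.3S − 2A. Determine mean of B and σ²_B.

mean of B = (-4.3)·mean of S + (-2)·mean of A = (-4.3)·69 + (-2)·67.5 = -431.7.
σ²_B = a²·σ²_S + b²·σ²_A + 2ab·Cov(S, A) with a = -4.3, b = -2.
= (-4.3)²·73.9 + (-2)²·28 + 2·(-4.3)·(-2)·29
= 1366.411 + 112 + 498.8 = 1977.211.

mean of B = -431.7, σ²_B = 1977.211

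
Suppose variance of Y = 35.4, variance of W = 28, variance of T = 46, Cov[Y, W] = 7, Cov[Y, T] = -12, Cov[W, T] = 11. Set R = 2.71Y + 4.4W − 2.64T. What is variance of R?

variance of R = 1205.75234

variance of R = a²·variance of Y + b²·variance of W + c²·variance of T + 2ab·Cov[Y, W] + 2ac·Cov[Y, T] + 2bc·Cov[W, T], with a = 2.71, b = 4.4, c = -2.64.
= 259.98114 + 542.08 + 320.6016 + 166.936 + 171.7056 + (-255.552)
= 1205.75234.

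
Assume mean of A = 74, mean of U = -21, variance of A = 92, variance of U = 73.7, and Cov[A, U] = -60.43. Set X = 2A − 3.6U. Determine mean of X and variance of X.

mean of X = 2·mean of A + (-3.6)·mean of U = 2·74 + (-3.6)·(-21) = 223.6.
variance of X = a²·variance of A + b²·variance of U + 2ab·Cov[A, U] with a = 2, b = -3.6.
= 2²·92 + (-3.6)²·73.7 + 2·2·(-3.6)·(-60.43)
= 368 + 955.152 + 870.192 = 2193.344.

mean of X = 223.6, variance of X = 2193.344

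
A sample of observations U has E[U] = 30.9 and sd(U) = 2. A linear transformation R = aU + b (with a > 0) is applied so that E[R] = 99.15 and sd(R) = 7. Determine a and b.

sd(R) = a·sd(U) (a > 0), so a = 7/2 = 3.5.
E[R] = a·E[U] + b, so b = 99.15 − 3.5·30.9 = -9.

a = 3.5, b = -9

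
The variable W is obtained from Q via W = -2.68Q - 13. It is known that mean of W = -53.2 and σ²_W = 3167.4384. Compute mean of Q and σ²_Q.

From W = -2.68Q - 13: mean of W = a·mean of Q + b, so mean of Q = (mean of W − b)/a = (-53.2 − (-13))/(-2.68) = 15.
σ²_W = a²·σ²_Q, so σ²_Q = 3167.4384/(-2.68)² = 441.

mean of Q = 15, σ²_Q = 441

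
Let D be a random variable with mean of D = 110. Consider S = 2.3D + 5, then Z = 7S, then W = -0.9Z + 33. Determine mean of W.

mean of S = 2.3·110 + 5 = 258.
mean of Z = 7·258 = 1806.
mean of W = (-0.9)·1806 + 33 = -1592.4.

mean of W = -1592.4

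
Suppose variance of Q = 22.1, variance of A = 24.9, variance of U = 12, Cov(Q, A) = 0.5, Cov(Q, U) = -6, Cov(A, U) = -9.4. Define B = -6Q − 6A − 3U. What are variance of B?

variance of B = a²·variance of Q + b²·variance of A + c²·variance of U + 2ab·Cov(Q, A) + 2ac·Cov(Q, U) + 2bc·Cov(A, U), with a = -6, b = -6, c = -3.
= 795.6 + 896.4 + 108 + 36 + (-216) + (-338.4)
= 1281.6.

variance of B = 1281.6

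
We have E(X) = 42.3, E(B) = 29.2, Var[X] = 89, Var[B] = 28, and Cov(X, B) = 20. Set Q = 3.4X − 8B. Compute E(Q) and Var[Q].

E(Q) = 3.4·E(X) + (-8)·E(B) = 3.4·42.3 + (-8)·29.2 = -89.78.
Var[Q] = a²·Var[X] + b²·Var[B] + 2ab·Cov(X, B) with a = 3.4, b = -8.
= 3.4²·89 + (-8)²·28 + 2·3.4·(-8)·20
= 1028.84 + 1792 + (-1088) = 1732.84.

E(Q) = -89.78, Var[Q] = 1732.84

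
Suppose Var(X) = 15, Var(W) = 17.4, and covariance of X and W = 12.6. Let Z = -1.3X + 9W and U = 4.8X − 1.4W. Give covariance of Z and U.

covariance of Z and U = 254.412

By bilinearity, covariance of Z and U = ac·Var(X) + bd·Var(W) + (ad+bc)·covariance of X and W, with a=-1.3, b=9, c=4.8, d=-1.4.
ac·Var(X) = (-1.3)·4.8·15 = -93.6
bd·Var(W) = 9·(-1.4)·17.4 = -219.24
(ad+bc)·covariance of X and W = (45.02)·12.6 = 567.252
covariance of Z and U = -93.6 + (-219.24) + 567.252 = 254.412.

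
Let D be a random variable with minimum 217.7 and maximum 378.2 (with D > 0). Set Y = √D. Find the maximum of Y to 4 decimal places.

max(Y) = 19.4474

√D is increasing on this domain, so max(Y) comes from max(D) = 378.2: max(Y) = √(378.2) ≈ 19.4474.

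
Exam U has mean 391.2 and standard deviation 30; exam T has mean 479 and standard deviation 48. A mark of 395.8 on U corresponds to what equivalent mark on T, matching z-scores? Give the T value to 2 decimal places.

z = (395.8 − 391.2)/30 ≈ 0.1533.
T = 479 + z·48 = 479 + (395.8 − 391.2)·48/30 = 486.36.

T = 486.36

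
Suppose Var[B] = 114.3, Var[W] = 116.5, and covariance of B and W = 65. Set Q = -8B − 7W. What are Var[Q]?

Var[Q] = a²·Var[B] + b²·Var[W] + 2ab·covariance of B and W with a = -8, b = -7.
= (-8)²·114.3 + (-7)²·116.5 + 2·(-8)·(-7)·65
= 7315.2 + 5708.5 + 7280 = 20303.7.

Var[Q] = 20303.7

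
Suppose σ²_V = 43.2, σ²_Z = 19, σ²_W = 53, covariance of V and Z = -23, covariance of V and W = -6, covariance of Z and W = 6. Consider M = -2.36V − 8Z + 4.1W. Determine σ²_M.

σ²_M = a²·σ²_V + b²·σ²_Z + c²·σ²_W + 2ab·covariance of V and Z + 2ac·covariance of V and W + 2bc·covariance of Z and W, with a = -2.36, b = -8, c = 4.1.
= 240.60672 + 1216 + 890.93 + (-868.48) + 116.112 + (-393.6)
= 1201.56872.

σ²_M = 1201.56872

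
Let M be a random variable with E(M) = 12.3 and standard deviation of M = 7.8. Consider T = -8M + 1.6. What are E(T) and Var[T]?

T = -8M + 1.6 is linear with a = -8, b = 1.6.
E(T) = a·E(M) + b = (-8)·12.3 + 1.6 = -96.8.
Var[M] = 7.8² = 60.84.
Var[T] = a²·Var[M] = (-8)²·60.84 = 3893.76 (the additive constant 1.6 does not affect variance).

E(T) = -96.8, Var[T] = 3893.76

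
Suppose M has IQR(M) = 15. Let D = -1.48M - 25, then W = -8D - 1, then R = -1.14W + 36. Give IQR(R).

IQR(R) = 202.464

IQR(D) = |-1.48|·15 = 22.2.
IQR(W) = |-8|·22.2 = 177.6.
IQR(R) = |-1.14|·177.6 = 202.464.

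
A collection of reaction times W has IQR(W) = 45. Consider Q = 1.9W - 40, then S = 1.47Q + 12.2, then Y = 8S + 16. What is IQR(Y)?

IQR(Y) = 1005.48

IQR(Q) = |1.9|·45 = 85.5.
IQR(S) = |1.47|·85.5 = 125.685.
IQR(Y) = |8|·125.685 = 1005.48.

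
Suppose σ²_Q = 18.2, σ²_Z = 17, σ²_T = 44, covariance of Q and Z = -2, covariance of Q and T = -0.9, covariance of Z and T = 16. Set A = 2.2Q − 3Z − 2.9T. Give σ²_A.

σ²_A = 927.412

σ²_A = a²·σ²_Q + b²·σ²_Z + c²·σ²_T + 2ab·covariance of Q and Z + 2ac·covariance of Q and T + 2bc·covariance of Z and T, with a = 2.2, b = -3, c = -2.9.
= 88.088 + 153 + 370.04 + 26.4 + 11.484 + 278.4
= 927.412.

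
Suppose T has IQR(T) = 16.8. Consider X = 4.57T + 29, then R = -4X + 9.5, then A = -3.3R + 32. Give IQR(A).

IQR(X) = |4.57|·16.8 = 76.776.
IQR(R) = |-4|·76.776 = 307.104.
IQR(A) = |-3.3|·307.104 = 1013.4432.

IQR(A) = 1013.4432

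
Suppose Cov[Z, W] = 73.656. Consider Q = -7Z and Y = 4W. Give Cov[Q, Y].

Cov[Q, Y] = a·c·Cov[Z, W] = (-7)·4·73.656 = -2062.368. Additive constants drop out.

Cov[Q, Y] = -2062.368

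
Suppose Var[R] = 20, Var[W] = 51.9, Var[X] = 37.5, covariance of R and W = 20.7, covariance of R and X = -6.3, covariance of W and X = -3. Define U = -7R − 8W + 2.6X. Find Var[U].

Var[U] = 7227.62

Var[U] = a²·Var[R] + b²·Var[W] + c²·Var[X] + 2ab·covariance of R and W + 2ac·covariance of R and X + 2bc·covariance of W and X, with a = -7, b = -8, c = 2.6.
= 980 + 3321.6 + 253.5 + 2318.4 + 229.32 + 124.8
= 7227.62.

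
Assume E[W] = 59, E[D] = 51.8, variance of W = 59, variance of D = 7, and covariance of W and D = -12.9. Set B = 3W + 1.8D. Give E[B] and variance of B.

E[B] = 3·E[W] + 1.8·E[D] = 3·59 + 1.8·51.8 = 270.24.
variance of B = a²·variance of W + b²·variance of D + 2ab·covariance of W and D with a = 3, b = 1.8.
= 3²·59 + 1.8²·7 + 2·3·1.8·(-12.9)
= 531 + 22.68 + (-139.32) = 414.36.

E[B] = 270.24, variance of B = 414.36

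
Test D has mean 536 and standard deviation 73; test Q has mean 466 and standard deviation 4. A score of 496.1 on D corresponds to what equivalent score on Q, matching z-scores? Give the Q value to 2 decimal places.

Q = 463.81

z = (496.1 − 536)/73 ≈ -0.5466.
Q = 466 + z·4 = 466 + (496.1 − 536)·4/73 ≈ 463.81.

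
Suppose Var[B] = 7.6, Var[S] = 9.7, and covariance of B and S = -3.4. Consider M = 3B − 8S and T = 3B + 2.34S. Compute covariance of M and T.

By bilinearity, covariance of M and T = ac·Var[B] + bd·Var[S] + (ad+bc)·covariance of B and S, with a=3, b=-8, c=3, d=2.34.
ac·Var[B] = 3·3·7.6 = 68.4
bd·Var[S] = (-8)·2.34·9.7 = -181.584
(ad+bc)·covariance of B and S = (-16.98)·(-3.4) = 57.732
covariance of M and T = 68.4 + (-181.584) + 57.732 = -55.452.

covariance of M and T = -55.452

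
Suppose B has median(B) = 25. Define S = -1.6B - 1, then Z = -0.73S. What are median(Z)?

median(Z) = 29.93

median(S) = (-1.6)·25 + (-1) = -41.
median(Z) = (-0.73)·(-41) = 29.93.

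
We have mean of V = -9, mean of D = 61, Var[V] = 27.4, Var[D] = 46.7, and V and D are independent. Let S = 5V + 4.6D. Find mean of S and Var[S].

mean of S = 235.6, Var[S] = 1673.172

mean of S = 5·mean of V + 4.6·mean of D = 5·(-9) + 4.6·61 = 235.6.
Var[S] = a²·Var[V] + b²·Var[D] + 2ab·Cov(V, D) with a = 5, b = 4.6.
Independence gives Cov(V, D) = 0.
= 5²·27.4 + 4.6²·46.7 + 2·5·4.6·0
= 685 + 988.172 + 0 = 1673.172.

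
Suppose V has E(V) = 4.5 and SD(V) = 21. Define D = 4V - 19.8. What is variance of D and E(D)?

variance of D = 7056, E(D) = -1.8

D = 4V - 19.8 is linear with a = 4, b = -19.8.
variance of V = 21² = 441.
variance of D = a²·variance of V = 4²·441 = 7056 (the additive constant -19.8 does not affect variance).
E(D) = a·E(V) + b = 4·4.5 + (-19.8) = -1.8.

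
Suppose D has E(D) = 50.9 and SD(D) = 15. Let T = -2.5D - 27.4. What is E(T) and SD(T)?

T = -2.5D - 27.4 is linear with a = -2.5, b = -27.4.
E(T) = a·E(D) + b = (-2.5)·50.9 + (-27.4) = -154.65.
SD(T) = |a|·SD(D) = |-2.5|·15 = 37.5.

E(T) = -154.65, SD(T) = 37.5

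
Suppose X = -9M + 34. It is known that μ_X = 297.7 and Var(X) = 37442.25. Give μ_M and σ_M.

From X = -9M + 34: μ_X = a·μ_M + b, so μ_M = (μ_X − b)/a = (297.7 − 34)/(-9) = -29.3.
σ_X = √37442.25 = 193.5.
σ_X = |a|·σ_M, so σ_M = 193.5/|-9| = 21.5.

μ_M = -29.3, σ_M = 21.5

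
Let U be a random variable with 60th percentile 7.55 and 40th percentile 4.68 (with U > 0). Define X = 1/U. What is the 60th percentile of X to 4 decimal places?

60th percentile of X = 0.2137

1/U is decreasing on U > 0, so percentile order reverses: P_{60}(X) uses P_{40}(U) = 4.68.
P_{60}(X) = 1/4.68 ≈ 0.2137.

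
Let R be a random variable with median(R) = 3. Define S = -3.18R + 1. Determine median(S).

median(S) = -8.54

A linear map preserves order up to sign, so median(S) = a·median(R) + b = (-3.18)·3 + 1 = -8.54.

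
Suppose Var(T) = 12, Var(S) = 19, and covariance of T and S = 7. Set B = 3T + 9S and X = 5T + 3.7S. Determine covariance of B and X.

By bilinearity, covariance of B and X = ac·Var(T) + bd·Var(S) + (ad+bc)·covariance of T and S, with a=3, b=9, c=5, d=3.7.
ac·Var(T) = 3·5·12 = 180
bd·Var(S) = 9·3.7·19 = 632.7
(ad+bc)·covariance of T and S = (56.1)·7 = 392.7
covariance of B and X = 180 + 632.7 + 392.7 = 1205.4.

covariance of B and X = 1205.4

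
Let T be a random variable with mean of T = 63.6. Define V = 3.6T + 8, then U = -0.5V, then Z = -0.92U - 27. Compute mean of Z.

mean of Z = 82.0016

mean of V = 3.6·63.6 + 8 = 236.96.
mean of U = (-0.5)·236.96 = -118.48.
mean of Z = (-0.92)·(-118.48) + (-27) = 82.0016.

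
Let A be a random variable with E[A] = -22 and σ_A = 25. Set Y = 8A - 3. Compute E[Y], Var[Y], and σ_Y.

Y = 8A - 3 is linear with a = 8, b = -3.
E[Y] = a·E[A] + b = 8·(-22) + (-3) = -179.
Var[A] = 25² = 625.
Var[Y] = a²·Var[A] = 8²·625 = 40000 (the additive constant -3 does not affect variance).
σ_Y = |a|·σ_A = |8|·25 = 200.

E[Y] = -179, Var[Y] = 40000, σ_Y = 200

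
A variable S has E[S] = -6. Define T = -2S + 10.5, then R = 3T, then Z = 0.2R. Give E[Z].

E[T] = (-2)·(-6) + 10.5 = 22.5.
E[R] = 3·22.5 = 67.5.
E[Z] = 0.2·67.5 = 13.5.

E[Z] = 13.5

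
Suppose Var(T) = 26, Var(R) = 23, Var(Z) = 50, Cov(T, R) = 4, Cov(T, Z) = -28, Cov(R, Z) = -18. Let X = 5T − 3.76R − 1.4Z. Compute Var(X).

Var(X) = 1125.2608

Var(X) = a²·Var(T) + b²·Var(R) + c²·Var(Z) + 2ab·Cov(T, R) + 2ac·Cov(T, Z) + 2bc·Cov(R, Z), with a = 5, b = -3.76, c = -1.4.
= 650 + 325.1648 + 98 + (-150.4) + 392 + (-189.504)
= 1125.2608.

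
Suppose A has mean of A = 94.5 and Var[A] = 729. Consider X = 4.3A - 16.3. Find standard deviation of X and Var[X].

standard deviation of X = 116.1, Var[X] = 13479.21

X = 4.3A - 16.3 is linear with a = 4.3, b = -16.3.
standard deviation of A = √729 = 27.
standard deviation of X = |a|·standard deviation of A = |4.3|·27 = 116.1.
Var[X] = a²·Var[A] = 4.3²·729 = 13479.21 (the additive constant -16.3 does not affect variance).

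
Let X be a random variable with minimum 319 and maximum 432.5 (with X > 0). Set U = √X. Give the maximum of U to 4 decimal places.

max(U) = 20.7966

√X is increasing on this domain, so max(U) comes from max(X) = 432.5: max(U) = √(432.5) ≈ 20.7966.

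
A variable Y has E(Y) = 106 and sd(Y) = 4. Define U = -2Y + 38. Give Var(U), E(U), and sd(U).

Var(U) = 64, E(U) = -174, sd(U) = 8

U = -2Y + 38 is linear with a = -2, b = 38.
Var(Y) = 4² = 16.
Var(U) = a²·Var(Y) = (-2)²·16 = 64 (the additive constant 38 does not affect variance).
E(U) = a·E(Y) + b = (-2)·106 + 38 = -174.
sd(U) = |a|·sd(Y) = |-2|·4 = 8.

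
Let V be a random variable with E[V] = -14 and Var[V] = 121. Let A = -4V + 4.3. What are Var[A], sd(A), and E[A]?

A = -4V + 4.3 is linear with a = -4, b = 4.3.
Var[A] = a²·Var[V] = (-4)²·121 = 1936 (the additive constant 4.3 does not affect variance).
sd(V) = √121 = 11.
sd(A) = |a|·sd(V) = |-4|·11 = 44.
E[A] = a·E[V] + b = (-4)·(-14) + 4.3 = 60.3.

Var[A] = 1936, sd(A) = 44, E[A] = 60.3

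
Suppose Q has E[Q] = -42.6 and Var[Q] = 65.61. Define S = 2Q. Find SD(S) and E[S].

SD(S) = 16.2, E[S] = -85.2

S = 2Q is linear with a = 2, b = 0.
SD(Q) = √65.61 = 8.1.
SD(S) = |a|·SD(Q) = |2|·8.1 = 16.2.
E[S] = a·E[Q] + b = 2·(-42.6) = -85.2.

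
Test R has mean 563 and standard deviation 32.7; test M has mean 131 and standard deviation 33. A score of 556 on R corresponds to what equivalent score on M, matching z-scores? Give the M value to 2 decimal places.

M = 123.94

z = (556 − 563)/32.7 ≈ -0.2141.
M = 131 + z·33 = 131 + (556 − 563)·33/32.7 ≈ 123.94.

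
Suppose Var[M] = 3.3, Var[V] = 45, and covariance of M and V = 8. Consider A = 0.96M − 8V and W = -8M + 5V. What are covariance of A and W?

By bilinearity, covariance of A and W = ac·Var[M] + bd·Var[V] + (ad+bc)·covariance of M and V, with a=0.96, b=-8, c=-8, d=5.
ac·Var[M] = 0.96·(-8)·3.3 = -25.344
bd·Var[V] = (-8)·5·45 = -1800
(ad+bc)·covariance of M and V = (68.8)·8 = 550.4
covariance of A and W = -25.344 + (-1800) + 550.4 = -1274.944.

covariance of A and W = -1274.944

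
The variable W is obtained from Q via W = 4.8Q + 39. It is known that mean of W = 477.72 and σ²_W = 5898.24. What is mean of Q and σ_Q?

From W = 4.8Q + 39: mean of W = a·mean of Q + b, so mean of Q = (mean of W − b)/a = (477.72 − 39)/4.8 = 91.4.
σ_W = √5898.24 = 76.8.
σ_W = |a|·σ_Q, so σ_Q = 76.8/|4.8| = 16.

mean of Q = 91.4, σ_Q = 16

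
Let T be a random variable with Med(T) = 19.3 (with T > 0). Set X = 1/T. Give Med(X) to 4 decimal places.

1/T is monotone on this domain, so Med(X) = 1/(19.3) ≈ 0.0518.

Med(X) = 0.0518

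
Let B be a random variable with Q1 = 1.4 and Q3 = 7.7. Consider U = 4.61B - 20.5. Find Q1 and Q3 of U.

Q1(U) = -14.046, Q3(U) = 14.997

a = 4.61 > 0: Q1(U) = a·Q1(B)+b = -14.046, Q3(U) = a·Q3(B)+b = 14.997.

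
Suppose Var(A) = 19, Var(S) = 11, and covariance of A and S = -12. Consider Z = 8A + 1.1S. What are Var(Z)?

Var(Z) = 1018.11

Var(Z) = a²·Var(A) + b²·Var(S) + 2ab·covariance of A and S with a = 8, b = 1.1.
= 8²·19 + 1.1²·11 + 2·8·1.1·(-12)
= 1216 + 13.31 + (-211.2) = 1018.11.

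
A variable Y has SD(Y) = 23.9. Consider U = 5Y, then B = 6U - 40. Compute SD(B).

SD(U) = |5|·23.9 = 119.5.
SD(B) = |6|·119.5 = 717.

SD(B) = 717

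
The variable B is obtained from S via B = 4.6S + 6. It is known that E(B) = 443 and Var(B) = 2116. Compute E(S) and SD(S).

From B = 4.6S + 6: E(B) = a·E(S) + b, so E(S) = (E(B) − b)/a = (443 − 6)/4.6 = 95.
SD(B) = √2116 = 46.
SD(B) = |a|·SD(S), so SD(S) = 46/|4.6| = 10.

E(S) = 95, SD(S) = 10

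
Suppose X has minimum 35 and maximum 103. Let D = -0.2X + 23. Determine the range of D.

Range of X = 103 − 35 = 68.
Range(D) = |a|·Range(X) = |-0.2|·68 = 13.6.

Range(D) = 13.6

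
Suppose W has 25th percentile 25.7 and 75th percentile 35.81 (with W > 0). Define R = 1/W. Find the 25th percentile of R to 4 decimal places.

1/W is decreasing on W > 0, so percentile order reverses: P_{25}(R) uses P_{75}(W) = 35.81.
P_{25}(R) = 1/35.81 ≈ 0.0279.

25th percentile of R = 0.0279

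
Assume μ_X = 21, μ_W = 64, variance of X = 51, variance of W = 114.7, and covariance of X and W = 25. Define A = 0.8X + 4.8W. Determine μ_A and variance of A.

μ_A = 324, variance of A = 2867.328

μ_A = 0.8·μ_X + 4.8·μ_W = 0.8·21 + 4.8·64 = 324.
variance of A = a²·variance of X + b²·variance of W + 2ab·covariance of X and W with a = 0.8, b = 4.8.
= 0.8²·51 + 4.8²·114.7 + 2·0.8·4.8·25
= 32.64 + 2642.688 + 192 = 2867.328.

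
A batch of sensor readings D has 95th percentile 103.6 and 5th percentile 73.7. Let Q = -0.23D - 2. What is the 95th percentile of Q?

95th percentile of Q = -18.951

Since a = -0.23 < 0 the transformation is decreasing, reversing order: the 95th percentile of Q corresponds to the 5th percentile of D.
So P_{95}(Q) = a·P_{5}(D) + b = (-0.23)·73.7 + (-2) = -18.951.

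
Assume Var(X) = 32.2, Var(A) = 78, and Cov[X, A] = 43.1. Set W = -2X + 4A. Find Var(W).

Var(W) = 687.2

Var(W) = a²·Var(X) + b²·Var(A) + 2ab·Cov[X, A] with a = -2, b = 4.
= (-2)²·32.2 + 4²·78 + 2·(-2)·4·43.1
= 128.8 + 1248 + (-689.6) = 687.2.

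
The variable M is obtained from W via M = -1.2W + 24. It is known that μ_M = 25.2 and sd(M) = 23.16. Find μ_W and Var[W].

From M = -1.2W + 24: μ_M = a·μ_W + b, so μ_W = (μ_M − b)/a = (25.2 − 24)/(-1.2) = -1.
Var[M] = 23.16² = 536.3856.
Var[M] = a²·Var[W], so Var[W] = 536.3856/(-1.2)² = 372.49.

μ_W = -1, Var[W] = 372.49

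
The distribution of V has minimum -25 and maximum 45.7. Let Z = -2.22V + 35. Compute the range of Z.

Range(Z) = 156.954

Range of V = 45.7 − (-25) = 70.7.
Range(Z) = |a|·Range(V) = |-2.22|·70.7 = 156.954.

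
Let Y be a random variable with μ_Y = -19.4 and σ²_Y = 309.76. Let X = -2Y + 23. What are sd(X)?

X = -2Y + 23 is linear with a = -2, b = 23.
sd(Y) = √309.76 = 17.6.
sd(X) = |a|·sd(Y) = |-2|·17.6 = 35.2.

sd(X) = 35.2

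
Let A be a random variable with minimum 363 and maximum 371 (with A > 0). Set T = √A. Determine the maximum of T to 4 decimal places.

√A is increasing on this domain, so max(T) comes from max(A) = 371: max(T) = √(371) ≈ 19.2614.

max(T) = 19.2614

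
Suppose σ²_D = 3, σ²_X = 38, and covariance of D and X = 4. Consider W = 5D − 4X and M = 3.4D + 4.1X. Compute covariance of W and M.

By bilinearity, covariance of W and M = ac·σ²_D + bd·σ²_X + (ad+bc)·covariance of D and X, with a=5, b=-4, c=3.4, d=4.1.
ac·σ²_D = 5·3.4·3 = 51
bd·σ²_X = (-4)·4.1·38 = -623.2
(ad+bc)·covariance of D and X = (6.9)·4 = 27.6
covariance of W and M = 51 + (-623.2) + 27.6 = -544.6.

covariance of W and M = -544.6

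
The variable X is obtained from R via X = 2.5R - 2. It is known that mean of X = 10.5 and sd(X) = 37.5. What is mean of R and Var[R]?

From X = 2.5R - 2: mean of X = a·mean of R + b, so mean of R = (mean of X − b)/a = (10.5 − (-2))/2.5 = 5.
Var[X] = 37.5² = 1406.25.
Var[X] = a²·Var[R], so Var[R] = 1406.25/2.5² = 225.

mean of R = 5, Var[R] = 225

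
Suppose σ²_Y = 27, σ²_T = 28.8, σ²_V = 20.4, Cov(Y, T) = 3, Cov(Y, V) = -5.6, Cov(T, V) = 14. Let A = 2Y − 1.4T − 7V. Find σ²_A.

σ²_A = a²·σ²_Y + b²·σ²_T + c²·σ²_V + 2ab·Cov(Y, T) + 2ac·Cov(Y, V) + 2bc·Cov(T, V), with a = 2, b = -1.4, c = -7.
= 108 + 56.448 + 999.6 + (-16.8) + 156.8 + 274.4
= 1578.448.

σ²_A = 1578.448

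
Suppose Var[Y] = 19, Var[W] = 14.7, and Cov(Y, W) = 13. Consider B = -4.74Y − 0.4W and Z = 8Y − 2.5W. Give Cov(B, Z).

By bilinearity, Cov(B, Z) = ac·Var[Y] + bd·Var[W] + (ad+bc)·Cov(Y, W), with a=-4.74, b=-0.4, c=8, d=-2.5.
ac·Var[Y] = (-4.74)·8·19 = -720.48
bd·Var[W] = (-0.4)·(-2.5)·14.7 = 14.7
(ad+bc)·Cov(Y, W) = (8.65)·13 = 112.45
Cov(B, Z) = -720.48 + 14.7 + 112.45 = -593.33.

Cov(B, Z) = -593.33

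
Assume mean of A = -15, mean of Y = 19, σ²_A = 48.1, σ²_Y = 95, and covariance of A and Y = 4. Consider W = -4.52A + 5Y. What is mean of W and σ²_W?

mean of W = (-4.52)·mean of A + 5·mean of Y = (-4.52)·(-15) + 5·19 = 162.8.
σ²_W = a²·σ²_A + b²·σ²_Y + 2ab·covariance of A and Y with a = -4.52, b = 5.
= (-4.52)²·48.1 + 5²·95 + 2·(-4.52)·5·4
= 982.70224 + 2375 + (-180.8) = 3176.90224.

mean of W = 162.8, σ²_W = 3176.90224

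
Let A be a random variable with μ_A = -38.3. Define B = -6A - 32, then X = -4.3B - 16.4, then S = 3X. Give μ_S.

μ_B = (-6)·(-38.3) + (-32) = 197.8.
μ_X = (-4.3)·197.8 + (-16.4) = -866.94.
μ_S = 3·(-866.94) = -2600.82.

μ_S = -2600.82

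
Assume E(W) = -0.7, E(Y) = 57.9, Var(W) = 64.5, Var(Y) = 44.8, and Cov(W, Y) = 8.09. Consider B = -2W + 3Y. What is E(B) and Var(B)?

E(B) = 175.1, Var(B) = 564.12

E(B) = (-2)·E(W) + 3·E(Y) = (-2)·(-0.7) + 3·57.9 = 175.1.
Var(B) = a²·Var(W) + b²·Var(Y) + 2ab·Cov(W, Y) with a = -2, b = 3.
= (-2)²·64.5 + 3²·44.8 + 2·(-2)·3·8.09
= 258 + 403.2 + (-97.08) = 564.12.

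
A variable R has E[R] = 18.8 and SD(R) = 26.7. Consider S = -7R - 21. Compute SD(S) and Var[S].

SD(S) = 186.9, Var[S] = 34931.61

S = -7R - 21 is linear with a = -7, b = -21.
SD(S) = |a|·SD(R) = |-7|·26.7 = 186.9.
Var[R] = 26.7² = 712.89.
Var[S] = a²·Var[R] = (-7)²·712.89 = 34931.61 (the additive constant -21 does not affect variance).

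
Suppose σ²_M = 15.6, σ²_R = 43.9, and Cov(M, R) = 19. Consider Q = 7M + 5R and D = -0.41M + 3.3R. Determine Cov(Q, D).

By bilinearity, Cov(Q, D) = ac·σ²_M + bd·σ²_R + (ad+bc)·Cov(M, R), with a=7, b=5, c=-0.41, d=3.3.
ac·σ²_M = 7·(-0.41)·15.6 = -44.772
bd·σ²_R = 5·3.3·43.9 = 724.35
(ad+bc)·Cov(M, R) = (21.05)·19 = 399.95
Cov(Q, D) = -44.772 + 724.35 + 399.95 = 1079.528.

Cov(Q, D) = 1079.528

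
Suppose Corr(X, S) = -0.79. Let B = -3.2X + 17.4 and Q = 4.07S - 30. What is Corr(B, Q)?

Linear rescalings preserve |correlation|; the slopes -3.2 and 4.07 have opposite signs, so the correlation flips sign: Corr(B, Q) = −Corr(X, S) = 0.79.

Corr(B, Q) = 0.79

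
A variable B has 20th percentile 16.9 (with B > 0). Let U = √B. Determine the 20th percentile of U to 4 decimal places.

20th percentile of U = 4.111

√B is increasing, so P_{20}(U) = g(P_{20}(B)) ≈ 4.111.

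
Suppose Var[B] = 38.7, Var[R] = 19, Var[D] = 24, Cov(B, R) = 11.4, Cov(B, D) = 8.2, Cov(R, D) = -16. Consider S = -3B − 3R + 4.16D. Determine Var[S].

Var[S] = a²·Var[B] + b²·Var[R] + c²·Var[D] + 2ab·Cov(B, R) + 2ac·Cov(B, D) + 2bc·Cov(R, D), with a = -3, b = -3, c = 4.16.
= 348.3 + 171 + 415.3344 + 205.2 + (-204.672) + 399.36
= 1334.5224.

Var[S] = 1334.5224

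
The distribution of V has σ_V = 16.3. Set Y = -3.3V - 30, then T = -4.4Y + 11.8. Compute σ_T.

σ_Y = |-3.3|·16.3 = 53.79.
σ_T = |-4.4|·53.79 = 236.676.

σ_T = 236.676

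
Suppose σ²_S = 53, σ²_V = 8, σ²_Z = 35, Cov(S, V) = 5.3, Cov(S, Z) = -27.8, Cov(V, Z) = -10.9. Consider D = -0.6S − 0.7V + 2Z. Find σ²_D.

σ²_D = a²·σ²_S + b²·σ²_V + c²·σ²_Z + 2ab·Cov(S, V) + 2ac·Cov(S, Z) + 2bc·Cov(V, Z), with a = -0.6, b = -0.7, c = 2.
= 19.08 + 3.92 + 140 + 4.452 + 66.72 + 30.52
= 264.692.

σ²_D = 264.692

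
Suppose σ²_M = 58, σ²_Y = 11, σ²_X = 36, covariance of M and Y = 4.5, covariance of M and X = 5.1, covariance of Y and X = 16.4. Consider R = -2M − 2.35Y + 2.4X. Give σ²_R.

σ²_R = 308.4555

σ²_R = a²·σ²_M + b²·σ²_Y + c²·σ²_X + 2ab·covariance of M and Y + 2ac·covariance of M and X + 2bc·covariance of Y and X, with a = -2, b = -2.35, c = 2.4.
= 232 + 60.7475 + 207.36 + 42.3 + (-48.96) + (-184.992)
= 308.4555.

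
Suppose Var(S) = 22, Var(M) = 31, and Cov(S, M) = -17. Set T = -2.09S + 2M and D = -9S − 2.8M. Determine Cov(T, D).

By bilinearity, Cov(T, D) = ac·Var(S) + bd·Var(M) + (ad+bc)·Cov(S, M), with a=-2.09, b=2, c=-9, d=-2.8.
ac·Var(S) = (-2.09)·(-9)·22 = 413.82
bd·Var(M) = 2·(-2.8)·31 = -173.6
(ad+bc)·Cov(S, M) = (-12.148)·(-17) = 206.516
Cov(T, D) = 413.82 + (-173.6) + 206.516 = 446.736.

Cov(T, D) = 446.736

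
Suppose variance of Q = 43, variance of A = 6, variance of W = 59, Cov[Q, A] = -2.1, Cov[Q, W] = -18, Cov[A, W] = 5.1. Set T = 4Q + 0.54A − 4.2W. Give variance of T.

variance of T = a²·variance of Q + b²·variance of A + c²·variance of W + 2ab·Cov[Q, A] + 2ac·Cov[Q, W] + 2bc·Cov[A, W], with a = 4, b = 0.54, c = -4.2.
= 688 + 1.7496 + 1040.76 + (-9.072) + 604.8 + (-23.1336)
= 2303.104.

variance of T = 2303.104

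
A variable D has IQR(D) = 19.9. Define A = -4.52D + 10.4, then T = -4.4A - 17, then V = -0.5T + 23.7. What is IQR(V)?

IQR(V) = 197.8856

IQR(A) = |-4.52|·19.9 = 89.948.
IQR(T) = |-4.4|·89.948 = 395.7712.
IQR(V) = |-0.5|·395.7712 = 197.8856.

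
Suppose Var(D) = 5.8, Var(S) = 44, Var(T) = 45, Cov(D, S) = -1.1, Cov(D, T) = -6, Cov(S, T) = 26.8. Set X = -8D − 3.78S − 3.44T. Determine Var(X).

Var(X) = 1832.60512

Var(X) = a²·Var(D) + b²·Var(S) + c²·Var(T) + 2ab·Cov(D, S) + 2ac·Cov(D, T) + 2bc·Cov(S, T), with a = -8, b = -3.78, c = -3.44.
= 371.2 + 628.6896 + 532.512 + (-66.528) + (-330.24) + 696.97152
= 1832.60512.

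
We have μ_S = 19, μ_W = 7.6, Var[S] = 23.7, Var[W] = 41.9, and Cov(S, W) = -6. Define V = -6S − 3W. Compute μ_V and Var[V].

μ_V = (-6)·μ_S + (-3)·μ_W = (-6)·19 + (-3)·7.6 = -136.8.
Var[V] = a²·Var[S] + b²·Var[W] + 2ab·Cov(S, W) with a = -6, b = -3.
= (-6)²·23.7 + (-3)²·41.9 + 2·(-6)·(-3)·(-6)
= 853.2 + 377.1 + (-216) = 1014.3.

μ_V = -136.8, Var[V] = 1014.3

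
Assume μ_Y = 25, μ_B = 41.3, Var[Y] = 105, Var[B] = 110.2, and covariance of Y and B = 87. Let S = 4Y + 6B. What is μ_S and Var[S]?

μ_S = 4·μ_Y + 6·μ_B = 4·25 + 6·41.3 = 347.8.
Var[S] = a²·Var[Y] + b²·Var[B] + 2ab·covariance of Y and B with a = 4, b = 6.
= 4²·105 + 6²·110.2 + 2·4·6·87
= 1680 + 3967.2 + 4176 = 9823.2.

μ_S = 347.8, Var[S] = 9823.2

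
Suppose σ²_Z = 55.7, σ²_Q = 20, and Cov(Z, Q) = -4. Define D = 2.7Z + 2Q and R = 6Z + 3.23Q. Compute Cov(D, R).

Cov(D, R) = 948.656

By bilinearity, Cov(D, R) = ac·σ²_Z + bd·σ²_Q + (ad+bc)·Cov(Z, Q), with a=2.7, b=2, c=6, d=3.23.
ac·σ²_Z = 2.7·6·55.7 = 902.34
bd·σ²_Q = 2·3.23·20 = 129.2
(ad+bc)·Cov(Z, Q) = (20.721)·(-4) = -82.884
Cov(D, R) = 902.34 + 129.2 + (-82.884) = 948.656.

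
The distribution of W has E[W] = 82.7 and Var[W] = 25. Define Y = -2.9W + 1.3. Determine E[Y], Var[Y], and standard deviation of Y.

Y = -2.9W + 1.3 is linear with a = -2.9, b = 1.3.
E[Y] = a·E[W] + b = (-2.9)·82.7 + 1.3 = -238.53.
Var[Y] = a²·Var[W] = (-2.9)²·25 = 210.25 (the additive constant 1.3 does not affect variance).
standard deviation of W = √25 = 5.
standard deviation of Y = |a|·standard deviation of W = |-2.9|·5 = 14.5.

E[Y] = -238.53, Var[Y] = 210.25, standard deviation of Y = 14.5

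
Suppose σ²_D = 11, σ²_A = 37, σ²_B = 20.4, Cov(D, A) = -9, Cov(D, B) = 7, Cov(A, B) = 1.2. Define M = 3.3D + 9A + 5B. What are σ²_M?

σ²_M = a²·σ²_D + b²·σ²_A + c²·σ²_B + 2ab·Cov(D, A) + 2ac·Cov(D, B) + 2bc·Cov(A, B), with a = 3.3, b = 9, c = 5.
= 119.79 + 2997 + 510 + (-534.6) + 231 + 108
= 3431.19.

σ²_M = 3431.19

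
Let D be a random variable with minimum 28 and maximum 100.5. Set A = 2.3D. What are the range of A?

Range(A) = 166.75

Range of D = 100.5 − 28 = 72.5.
Range(A) = |a|·Range(D) = |2.3|·72.5 = 166.75.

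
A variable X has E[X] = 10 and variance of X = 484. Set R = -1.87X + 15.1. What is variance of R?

variance of R = 1692.4996

R = -1.87X + 15.1 is linear with a = -1.87, b = 15.1.
variance of R = a²·variance of X = (-1.87)²·484 = 1692.4996 (the additive constant 15.1 does not affect variance).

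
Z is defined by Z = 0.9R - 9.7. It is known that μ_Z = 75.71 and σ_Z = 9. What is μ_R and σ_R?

From Z = 0.9R - 9.7: μ_Z = a·μ_R + b, so μ_R = (μ_Z − b)/a = (75.71 − (-9.7))/0.9 = 94.9.
σ_Z = |a|·σ_R, so σ_R = 9/|0.9| = 10.

μ_R = 94.9, σ_R = 10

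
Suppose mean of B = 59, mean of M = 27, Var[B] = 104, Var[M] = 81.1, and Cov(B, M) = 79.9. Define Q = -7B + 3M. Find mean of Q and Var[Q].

mean of Q = -332, Var[Q] = 2470.1

mean of Q = (-7)·mean of B + 3·mean of M = (-7)·59 + 3·27 = -332.
Var[Q] = a²·Var[B] + b²·Var[M] + 2ab·Cov(B, M) with a = -7, b = 3.
= (-7)²·104 + 3²·81.1 + 2·(-7)·3·79.9
= 5096 + 729.9 + (-3355.8) = 2470.1.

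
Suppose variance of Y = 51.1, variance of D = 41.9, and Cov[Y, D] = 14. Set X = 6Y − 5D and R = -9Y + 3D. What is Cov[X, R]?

Cov[X, R] = -2505.9

By bilinearity, Cov[X, R] = ac·variance of Y + bd·variance of D + (ad+bc)·Cov[Y, D], with a=6, b=-5, c=-9, d=3.
ac·variance of Y = 6·(-9)·51.1 = -2759.4
bd·variance of D = (-5)·3·41.9 = -628.5
(ad+bc)·Cov[Y, D] = (63)·14 = 882
Cov[X, R] = -2759.4 + (-628.5) + 882 = -2505.9.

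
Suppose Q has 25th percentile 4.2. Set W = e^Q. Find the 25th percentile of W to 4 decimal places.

e^Q is increasing, so P_{25}(W) = g(P_{25}(Q)) ≈ 66.6863.

25th percentile of W = 66.6863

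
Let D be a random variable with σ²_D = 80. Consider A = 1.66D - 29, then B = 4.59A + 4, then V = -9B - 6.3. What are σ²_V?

σ²_V = 376198.0612128

σ²_A = 1.66²·80 = 220.448.
σ²_B = 4.59²·220.448 = 4644.4205088.
σ²_V = (-9)²·4644.4205088 = 376198.0612128.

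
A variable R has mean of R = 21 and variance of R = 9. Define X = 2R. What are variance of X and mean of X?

variance of X = 36, mean of X = 42

X = 2R is linear with a = 2, b = 0.
variance of X = a²·variance of R = 2²·9 = 36.
mean of X = a·mean of R + b = 2·21 = 42.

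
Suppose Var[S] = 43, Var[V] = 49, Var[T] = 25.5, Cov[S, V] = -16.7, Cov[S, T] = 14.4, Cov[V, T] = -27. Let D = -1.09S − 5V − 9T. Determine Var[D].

Var[D] = 1012.0863

Var[D] = a²·Var[S] + b²·Var[V] + c²·Var[T] + 2ab·Cov[S, V] + 2ac·Cov[S, T] + 2bc·Cov[V, T], with a = -1.09, b = -5, c = -9.
= 51.0883 + 1225 + 2065.5 + (-182.03) + 282.528 + (-2430)
= 1012.0863.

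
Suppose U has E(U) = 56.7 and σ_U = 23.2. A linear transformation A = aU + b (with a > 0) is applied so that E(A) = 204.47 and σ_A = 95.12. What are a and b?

a = 4.1, b = -28

σ_A = a·σ_U (a > 0), so a = 95.12/23.2 = 4.1.
E(A) = a·E(U) + b, so b = 204.47 − 4.1·56.7 = -28.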